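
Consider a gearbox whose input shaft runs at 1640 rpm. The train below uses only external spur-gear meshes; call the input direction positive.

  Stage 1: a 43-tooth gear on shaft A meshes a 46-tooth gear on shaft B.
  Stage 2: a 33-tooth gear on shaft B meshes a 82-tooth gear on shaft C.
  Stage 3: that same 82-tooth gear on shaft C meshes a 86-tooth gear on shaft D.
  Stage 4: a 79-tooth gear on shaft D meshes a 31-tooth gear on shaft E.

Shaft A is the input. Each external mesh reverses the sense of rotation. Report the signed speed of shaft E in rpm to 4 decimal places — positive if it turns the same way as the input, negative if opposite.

Stage 1 [43T→46T]: ω = 1640.0000×43/46 = 1533.0435 rpm, dir flips to −; running = −1533.0435
Stage 2 [33T→82T]: ω = 1533.0435×33/82 = 616.9565 rpm, dir flips to +; running = +616.9565
Stage 3 [82T→86T]: ω = 616.9565×82/86 = 588.2609 rpm, dir flips to −; running = −588.2609
Stage 4 [79T→31T]: ω = 588.2609×79/31 = 1499.1164 rpm, dir flips to +; running = +1499.1164

+1499.1164 rpm (same as input, |ω| = 1499.1164 rpm)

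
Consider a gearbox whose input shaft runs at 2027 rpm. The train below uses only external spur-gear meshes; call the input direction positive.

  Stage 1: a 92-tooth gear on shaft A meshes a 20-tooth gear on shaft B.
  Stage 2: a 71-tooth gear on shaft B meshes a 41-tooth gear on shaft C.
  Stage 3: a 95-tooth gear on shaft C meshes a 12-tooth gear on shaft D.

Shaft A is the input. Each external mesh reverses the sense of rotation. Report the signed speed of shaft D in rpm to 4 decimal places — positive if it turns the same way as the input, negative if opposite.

Stage 1 [92T→20T]: ω = 2027.0000×92/20 = 9324.2000 rpm, dir flips to −; running = −9324.2000
Stage 2 [71T→41T]: ω = 9324.2000×71/41 = 16146.7854 rpm, dir flips to +; running = +16146.7854
Stage 3 [95T→12T]: ω = 16146.7854×95/12 = 127828.7175 rpm, dir flips to −; running = −127828.7175

-127828.7175 rpm (opposite to input, |ω| = 127828.7175 rpm)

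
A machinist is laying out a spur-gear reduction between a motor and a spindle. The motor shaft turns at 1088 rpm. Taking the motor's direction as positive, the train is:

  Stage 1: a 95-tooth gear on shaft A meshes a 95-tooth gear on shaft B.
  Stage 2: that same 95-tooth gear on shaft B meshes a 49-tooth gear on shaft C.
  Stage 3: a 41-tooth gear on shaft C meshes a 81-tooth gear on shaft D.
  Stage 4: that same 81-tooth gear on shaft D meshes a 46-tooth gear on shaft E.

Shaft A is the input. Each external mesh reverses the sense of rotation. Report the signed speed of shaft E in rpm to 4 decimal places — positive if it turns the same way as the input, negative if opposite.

+1880.1065 rpm (same as input, |ω| = 1880.1065 rpm)

Stage 1 [95T→95T]: ω = 1088.0000×95/95 = 1088.0000 rpm, dir flips to −; running = −1088.0000
Stage 2 [95T→49T]: ω = 1088.0000×95/49 = 2109.3878 rpm, dir flips to +; running = +2109.3878
Stage 3 [41T→81T]: ω = 2109.3878×41/81 = 1067.7148 rpm, dir flips to −; running = −1067.7148
Stage 4 [81T→46T]: ω = 1067.7148×81/46 = 1880.1065 rpm, dir flips to +; running = +1880.1065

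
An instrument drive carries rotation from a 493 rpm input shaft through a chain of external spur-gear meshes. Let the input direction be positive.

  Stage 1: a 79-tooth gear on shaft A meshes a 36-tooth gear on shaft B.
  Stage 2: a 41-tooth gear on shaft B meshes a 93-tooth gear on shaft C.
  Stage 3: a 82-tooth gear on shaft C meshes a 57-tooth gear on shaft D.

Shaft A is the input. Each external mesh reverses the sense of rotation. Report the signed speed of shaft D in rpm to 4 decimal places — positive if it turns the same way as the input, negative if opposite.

Stage 1 [79T→36T]: ω = 493.0000×79/36 = 1081.8611 rpm, dir flips to −; running = −1081.8611
Stage 2 [41T→93T]: ω = 1081.8611×41/93 = 476.9495 rpm, dir flips to +; running = +476.9495
Stage 3 [82T→57T]: ω = 476.9495×82/57 = 686.1379 rpm, dir flips to −; running = −686.1379

-686.1379 rpm (opposite to input, |ω| = 686.1379 rpm)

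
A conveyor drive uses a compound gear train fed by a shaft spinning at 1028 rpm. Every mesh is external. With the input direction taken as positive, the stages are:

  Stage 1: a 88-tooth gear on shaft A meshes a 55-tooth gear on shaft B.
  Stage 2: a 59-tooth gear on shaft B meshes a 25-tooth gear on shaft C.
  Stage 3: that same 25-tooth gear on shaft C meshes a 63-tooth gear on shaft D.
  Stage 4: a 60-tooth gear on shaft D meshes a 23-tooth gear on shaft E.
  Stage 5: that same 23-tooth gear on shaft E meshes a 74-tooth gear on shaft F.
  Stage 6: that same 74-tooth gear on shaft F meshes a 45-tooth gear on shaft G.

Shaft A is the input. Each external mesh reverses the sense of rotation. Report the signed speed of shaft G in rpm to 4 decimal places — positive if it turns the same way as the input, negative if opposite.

+2053.8243 rpm (same as input, |ω| = 2053.8243 rpm)

Stage 1 [88T→55T]: ω = 1028.0000×88/55 = 1644.8000 rpm, dir flips to −; running = −1644.8000
Stage 2 [59T→25T]: ω = 1644.8000×59/25 = 3881.7280 rpm, dir flips to +; running = +3881.7280
Stage 3 [25T→63T]: ω = 3881.7280×25/63 = 1540.3683 rpm, dir flips to −; running = −1540.3683
Stage 4 [60T→23T]: ω = 1540.3683×60/23 = 4018.3520 rpm, dir flips to +; running = +4018.3520
Stage 5 [23T→74T]: ω = 4018.3520×23/74 = 1248.9472 rpm, dir flips to −; running = −1248.9472
Stage 6 [74T→45T]: ω = 1248.9472×74/45 = 2053.8243 rpm, dir flips to +; running = +2053.8243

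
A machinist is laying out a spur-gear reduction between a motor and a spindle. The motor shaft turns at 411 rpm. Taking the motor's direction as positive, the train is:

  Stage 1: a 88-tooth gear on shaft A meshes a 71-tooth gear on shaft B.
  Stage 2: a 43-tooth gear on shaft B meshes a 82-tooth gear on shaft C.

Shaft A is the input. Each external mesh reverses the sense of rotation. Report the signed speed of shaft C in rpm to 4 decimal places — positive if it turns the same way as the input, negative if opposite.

+267.1288 rpm (same as input, |ω| = 267.1288 rpm)

Stage 1 [88T→71T]: ω = 411.0000×88/71 = 509.4085 rpm, dir flips to −; running = −509.4085
Stage 2 [43T→82T]: ω = 509.4085×43/82 = 267.1288 rpm, dir flips to +; running = +267.1288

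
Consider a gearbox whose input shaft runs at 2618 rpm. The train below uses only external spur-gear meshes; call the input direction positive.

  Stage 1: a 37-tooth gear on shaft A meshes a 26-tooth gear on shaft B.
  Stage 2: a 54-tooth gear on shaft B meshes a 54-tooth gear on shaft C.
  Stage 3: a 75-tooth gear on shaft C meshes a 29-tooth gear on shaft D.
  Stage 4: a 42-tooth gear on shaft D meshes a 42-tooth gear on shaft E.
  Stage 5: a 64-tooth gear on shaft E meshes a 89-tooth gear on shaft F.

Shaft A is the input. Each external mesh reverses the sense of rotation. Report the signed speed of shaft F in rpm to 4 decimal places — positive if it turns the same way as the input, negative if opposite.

-6928.6919 rpm (opposite to input, |ω| = 6928.6919 rpm)

Stage 1 [37T→26T]: ω = 2618.0000×37/26 = 3725.6154 rpm, dir flips to −; running = −3725.6154
Stage 2 [54T→54T]: ω = 3725.6154×54/54 = 3725.6154 rpm, dir flips to +; running = +3725.6154
Stage 3 [75T→29T]: ω = 3725.6154×75/29 = 9635.2122 rpm, dir flips to −; running = −9635.2122
Stage 4 [42T→42T]: ω = 9635.2122×42/42 = 9635.2122 rpm, dir flips to +; running = +9635.2122
Stage 5 [64T→89T]: ω = 9635.2122×64/89 = 6928.6919 rpm, dir flips to −; running = −6928.6919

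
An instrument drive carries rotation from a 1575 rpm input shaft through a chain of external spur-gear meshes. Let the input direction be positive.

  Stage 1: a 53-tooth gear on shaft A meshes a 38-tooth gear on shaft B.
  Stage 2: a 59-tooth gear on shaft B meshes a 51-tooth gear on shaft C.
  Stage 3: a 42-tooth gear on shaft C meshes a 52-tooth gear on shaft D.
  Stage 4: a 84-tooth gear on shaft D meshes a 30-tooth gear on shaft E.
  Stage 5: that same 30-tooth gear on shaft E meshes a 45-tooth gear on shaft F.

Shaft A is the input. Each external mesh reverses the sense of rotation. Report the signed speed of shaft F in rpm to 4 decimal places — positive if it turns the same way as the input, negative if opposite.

-3831.4873 rpm (opposite to input, |ω| = 3831.4873 rpm)

Stage 1 [53T→38T]: ω = 1575.0000×53/38 = 2196.7105 rpm, dir flips to −; running = −2196.7105
Stage 2 [59T→51T]: ω = 2196.7105×59/51 = 2541.2926 rpm, dir flips to +; running = +2541.2926
Stage 3 [42T→52T]: ω = 2541.2926×42/52 = 2052.5825 rpm, dir flips to −; running = −2052.5825
Stage 4 [84T→30T]: ω = 2052.5825×84/30 = 5747.2309 rpm, dir flips to +; running = +5747.2309
Stage 5 [30T→45T]: ω = 5747.2309×30/45 = 3831.4873 rpm, dir flips to −; running = −3831.4873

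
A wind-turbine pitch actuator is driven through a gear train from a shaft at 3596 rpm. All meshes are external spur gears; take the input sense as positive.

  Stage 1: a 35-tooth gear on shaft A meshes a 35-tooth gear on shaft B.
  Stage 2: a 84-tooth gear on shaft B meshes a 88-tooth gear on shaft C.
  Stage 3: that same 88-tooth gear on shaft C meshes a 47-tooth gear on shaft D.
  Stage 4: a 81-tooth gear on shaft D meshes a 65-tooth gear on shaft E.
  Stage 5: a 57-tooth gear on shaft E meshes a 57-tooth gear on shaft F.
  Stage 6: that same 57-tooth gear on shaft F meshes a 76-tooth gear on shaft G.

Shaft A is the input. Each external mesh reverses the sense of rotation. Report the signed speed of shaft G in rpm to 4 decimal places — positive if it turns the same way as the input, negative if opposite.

+6006.6736 rpm (same as input, |ω| = 6006.6736 rpm)

Stage 1 [35T→35T]: ω = 3596.0000×35/35 = 3596.0000 rpm, dir flips to −; running = −3596.0000
Stage 2 [84T→88T]: ω = 3596.0000×84/88 = 3432.5455 rpm, dir flips to +; running = +3432.5455
Stage 3 [88T→47T]: ω = 3432.5455×88/47 = 6426.8936 rpm, dir flips to −; running = −6426.8936
Stage 4 [81T→65T]: ω = 6426.8936×81/65 = 8008.8982 rpm, dir flips to +; running = +8008.8982
Stage 5 [57T→57T]: ω = 8008.8982×57/57 = 8008.8982 rpm, dir flips to −; running = −8008.8982
Stage 6 [57T→76T]: ω = 8008.8982×57/76 = 6006.6736 rpm, dir flips to +; running = +6006.6736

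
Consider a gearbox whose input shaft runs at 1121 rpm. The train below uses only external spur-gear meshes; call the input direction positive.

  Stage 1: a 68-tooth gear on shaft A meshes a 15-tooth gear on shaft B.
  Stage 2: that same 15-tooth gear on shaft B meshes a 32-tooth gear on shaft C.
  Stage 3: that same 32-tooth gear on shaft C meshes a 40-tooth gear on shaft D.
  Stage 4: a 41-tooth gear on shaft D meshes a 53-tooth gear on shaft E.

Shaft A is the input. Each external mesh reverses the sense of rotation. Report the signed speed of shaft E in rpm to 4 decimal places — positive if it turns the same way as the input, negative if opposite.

+1474.2208 rpm (same as input, |ω| = 1474.2208 rpm)

Stage 1 [68T→15T]: ω = 1121.0000×68/15 = 5081.8667 rpm, dir flips to −; running = −5081.8667
Stage 2 [15T→32T]: ω = 5081.8667×15/32 = 2382.1250 rpm, dir flips to +; running = +2382.1250
Stage 3 [32T→40T]: ω = 2382.1250×32/40 = 1905.7000 rpm, dir flips to −; running = −1905.7000
Stage 4 [41T→53T]: ω = 1905.7000×41/53 = 1474.2208 rpm, dir flips to +; running = +1474.2208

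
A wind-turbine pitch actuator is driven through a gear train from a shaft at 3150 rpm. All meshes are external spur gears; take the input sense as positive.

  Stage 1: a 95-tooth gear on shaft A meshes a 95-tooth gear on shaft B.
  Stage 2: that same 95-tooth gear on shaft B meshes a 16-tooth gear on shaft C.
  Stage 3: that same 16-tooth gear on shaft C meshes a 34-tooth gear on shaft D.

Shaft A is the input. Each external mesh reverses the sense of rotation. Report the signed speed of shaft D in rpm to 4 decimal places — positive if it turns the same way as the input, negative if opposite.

-8801.4706 rpm (opposite to input, |ω| = 8801.4706 rpm)

Stage 1 [95T→95T]: ω = 3150.0000×95/95 = 3150.0000 rpm, dir flips to −; running = −3150.0000
Stage 2 [95T→16T]: ω = 3150.0000×95/16 = 18703.1250 rpm, dir flips to +; running = +18703.1250
Stage 3 [16T→34T]: ω = 18703.1250×16/34 = 8801.4706 rpm, dir flips to −; running = −8801.4706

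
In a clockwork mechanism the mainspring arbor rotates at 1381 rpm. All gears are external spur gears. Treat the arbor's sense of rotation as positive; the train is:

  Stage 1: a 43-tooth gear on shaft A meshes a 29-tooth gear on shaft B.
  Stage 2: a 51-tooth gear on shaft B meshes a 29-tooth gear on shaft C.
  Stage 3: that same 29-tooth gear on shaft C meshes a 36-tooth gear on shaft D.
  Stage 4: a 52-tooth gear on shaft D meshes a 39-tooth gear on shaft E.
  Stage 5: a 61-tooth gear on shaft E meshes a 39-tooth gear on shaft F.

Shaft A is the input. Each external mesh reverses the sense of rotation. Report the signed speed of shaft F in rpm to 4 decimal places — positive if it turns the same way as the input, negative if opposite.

-6049.7270 rpm (opposite to input, |ω| = 6049.7270 rpm)

Stage 1 [43T→29T]: ω = 1381.0000×43/29 = 2047.6897 rpm, dir flips to −; running = −2047.6897
Stage 2 [51T→29T]: ω = 2047.6897×51/29 = 3601.1094 rpm, dir flips to +; running = +3601.1094
Stage 3 [29T→36T]: ω = 3601.1094×29/36 = 2900.8937 rpm, dir flips to −; running = −2900.8937
Stage 4 [52T→39T]: ω = 2900.8937×52/39 = 3867.8582 rpm, dir flips to +; running = +3867.8582
Stage 5 [61T→39T]: ω = 3867.8582×61/39 = 6049.7270 rpm, dir flips to −; running = −6049.7270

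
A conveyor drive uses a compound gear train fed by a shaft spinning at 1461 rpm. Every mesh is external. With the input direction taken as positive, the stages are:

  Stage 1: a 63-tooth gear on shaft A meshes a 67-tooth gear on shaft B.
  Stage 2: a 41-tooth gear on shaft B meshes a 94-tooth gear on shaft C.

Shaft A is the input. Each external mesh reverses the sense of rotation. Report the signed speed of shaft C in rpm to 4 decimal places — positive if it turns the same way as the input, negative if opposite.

+599.2002 rpm (same as input, |ω| = 599.2002 rpm)

Stage 1 [63T→67T]: ω = 1461.0000×63/67 = 1373.7761 rpm, dir flips to −; running = −1373.7761
Stage 2 [41T→94T]: ω = 1373.7761×41/94 = 599.2002 rpm, dir flips to +; running = +599.2002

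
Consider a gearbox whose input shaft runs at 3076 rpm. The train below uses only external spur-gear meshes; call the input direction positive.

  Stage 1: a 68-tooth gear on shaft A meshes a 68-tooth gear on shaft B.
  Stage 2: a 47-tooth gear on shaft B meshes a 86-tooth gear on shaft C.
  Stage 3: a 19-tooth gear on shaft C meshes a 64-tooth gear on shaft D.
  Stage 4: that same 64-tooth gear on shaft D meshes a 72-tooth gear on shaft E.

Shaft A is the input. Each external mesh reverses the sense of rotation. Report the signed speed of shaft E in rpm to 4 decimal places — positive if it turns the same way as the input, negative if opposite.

Stage 1 [68T→68T]: ω = 3076.0000×68/68 = 3076.0000 rpm, dir flips to −; running = −3076.0000
Stage 2 [47T→86T]: ω = 3076.0000×47/86 = 1681.0698 rpm, dir flips to +; running = +1681.0698
Stage 3 [19T→64T]: ω = 1681.0698×19/64 = 499.0676 rpm, dir flips to −; running = −499.0676
Stage 4 [64T→72T]: ω = 499.0676×64/72 = 443.6156 rpm, dir flips to +; running = +443.6156

+443.6156 rpm (same as input, |ω| = 443.6156 rpm)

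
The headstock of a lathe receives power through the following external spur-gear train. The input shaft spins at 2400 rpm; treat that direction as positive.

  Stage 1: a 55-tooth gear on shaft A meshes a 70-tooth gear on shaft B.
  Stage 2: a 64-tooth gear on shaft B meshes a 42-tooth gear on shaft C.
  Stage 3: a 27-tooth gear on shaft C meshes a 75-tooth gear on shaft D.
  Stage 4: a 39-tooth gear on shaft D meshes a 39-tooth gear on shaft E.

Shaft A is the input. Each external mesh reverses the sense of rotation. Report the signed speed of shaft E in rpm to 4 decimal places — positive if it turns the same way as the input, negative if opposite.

Stage 1 [55T→70T]: ω = 2400.0000×55/70 = 1885.7143 rpm, dir flips to −; running = −1885.7143
Stage 2 [64T→42T]: ω = 1885.7143×64/42 = 2873.4694 rpm, dir flips to +; running = +2873.4694
Stage 3 [27T→75T]: ω = 2873.4694×27/75 = 1034.4490 rpm, dir flips to −; running = −1034.4490
Stage 4 [39T→39T]: ω = 1034.4490×39/39 = 1034.4490 rpm, dir flips to +; running = +1034.4490

+1034.4490 rpm (same as input, |ω| = 1034.4490 rpm)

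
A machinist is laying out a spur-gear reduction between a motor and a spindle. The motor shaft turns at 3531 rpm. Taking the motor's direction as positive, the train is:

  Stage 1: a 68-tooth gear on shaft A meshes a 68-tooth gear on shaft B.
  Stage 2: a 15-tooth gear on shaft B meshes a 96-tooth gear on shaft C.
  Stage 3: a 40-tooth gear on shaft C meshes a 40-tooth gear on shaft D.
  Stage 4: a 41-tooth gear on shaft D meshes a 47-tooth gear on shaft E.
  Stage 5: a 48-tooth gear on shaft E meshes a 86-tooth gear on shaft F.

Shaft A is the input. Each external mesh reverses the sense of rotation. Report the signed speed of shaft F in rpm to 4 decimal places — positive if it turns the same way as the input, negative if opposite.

Stage 1 [68T→68T]: ω = 3531.0000×68/68 = 3531.0000 rpm, dir flips to −; running = −3531.0000
Stage 2 [15T→96T]: ω = 3531.0000×15/96 = 551.7188 rpm, dir flips to +; running = +551.7188
Stage 3 [40T→40T]: ω = 551.7188×40/40 = 551.7188 rpm, dir flips to −; running = −551.7188
Stage 4 [41T→47T]: ω = 551.7188×41/47 = 481.2866 rpm, dir flips to +; running = +481.2866
Stage 5 [48T→86T]: ω = 481.2866×48/86 = 268.6251 rpm, dir flips to −; running = −268.6251

-268.6251 rpm (opposite to input, |ω| = 268.6251 rpm)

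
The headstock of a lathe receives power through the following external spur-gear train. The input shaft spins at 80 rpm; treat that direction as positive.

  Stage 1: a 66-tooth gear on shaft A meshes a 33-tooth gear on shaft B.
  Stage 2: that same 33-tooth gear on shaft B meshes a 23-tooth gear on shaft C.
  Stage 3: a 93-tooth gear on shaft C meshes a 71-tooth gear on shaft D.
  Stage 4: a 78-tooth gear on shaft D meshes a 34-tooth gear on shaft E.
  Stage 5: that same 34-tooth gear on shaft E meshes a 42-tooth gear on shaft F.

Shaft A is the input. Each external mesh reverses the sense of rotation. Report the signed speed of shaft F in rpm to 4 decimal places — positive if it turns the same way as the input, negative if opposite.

-558.4393 rpm (opposite to input, |ω| = 558.4393 rpm)

Stage 1 [66T→33T]: ω = 80.0000×66/33 = 160.0000 rpm, dir flips to −; running = −160.0000
Stage 2 [33T→23T]: ω = 160.0000×33/23 = 229.5652 rpm, dir flips to +; running = +229.5652
Stage 3 [93T→71T]: ω = 229.5652×93/71 = 300.6981 rpm, dir flips to −; running = −300.6981
Stage 4 [78T→34T]: ω = 300.6981×78/34 = 689.8368 rpm, dir flips to +; running = +689.8368
Stage 5 [34T→42T]: ω = 689.8368×34/42 = 558.4393 rpm, dir flips to −; running = −558.4393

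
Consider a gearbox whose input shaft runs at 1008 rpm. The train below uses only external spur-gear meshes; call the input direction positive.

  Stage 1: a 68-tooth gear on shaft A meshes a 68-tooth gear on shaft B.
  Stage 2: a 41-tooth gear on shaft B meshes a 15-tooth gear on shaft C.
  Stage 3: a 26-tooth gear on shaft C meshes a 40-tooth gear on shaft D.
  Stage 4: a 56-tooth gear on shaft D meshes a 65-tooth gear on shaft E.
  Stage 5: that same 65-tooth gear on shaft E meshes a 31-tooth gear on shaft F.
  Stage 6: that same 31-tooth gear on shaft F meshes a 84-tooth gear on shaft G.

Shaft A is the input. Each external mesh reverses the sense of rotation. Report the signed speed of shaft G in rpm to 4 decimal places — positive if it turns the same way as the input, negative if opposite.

+1193.9200 rpm (same as input, |ω| = 1193.9200 rpm)

Stage 1 [68T→68T]: ω = 1008.0000×68/68 = 1008.0000 rpm, dir flips to −; running = −1008.0000
Stage 2 [41T→15T]: ω = 1008.0000×41/15 = 2755.2000 rpm, dir flips to +; running = +2755.2000
Stage 3 [26T→40T]: ω = 2755.2000×26/40 = 1790.8800 rpm, dir flips to −; running = −1790.8800
Stage 4 [56T→65T]: ω = 1790.8800×56/65 = 1542.9120 rpm, dir flips to +; running = +1542.9120
Stage 5 [65T→31T]: ω = 1542.9120×65/31 = 3235.1381 rpm, dir flips to −; running = −3235.1381
Stage 6 [31T→84T]: ω = 3235.1381×31/84 = 1193.9200 rpm, dir flips to +; running = +1193.9200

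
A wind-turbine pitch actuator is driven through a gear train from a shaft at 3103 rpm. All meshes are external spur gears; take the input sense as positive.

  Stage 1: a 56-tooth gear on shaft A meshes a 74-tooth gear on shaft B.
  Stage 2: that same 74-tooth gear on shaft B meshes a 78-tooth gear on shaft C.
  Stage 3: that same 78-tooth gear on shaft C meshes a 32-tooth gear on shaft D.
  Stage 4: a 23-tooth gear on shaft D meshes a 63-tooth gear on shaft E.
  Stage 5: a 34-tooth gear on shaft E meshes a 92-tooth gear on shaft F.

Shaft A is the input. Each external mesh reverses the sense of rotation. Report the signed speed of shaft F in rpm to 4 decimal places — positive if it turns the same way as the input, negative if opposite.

-732.6528 rpm (opposite to input, |ω| = 732.6528 rpm)

Stage 1 [56T→74T]: ω = 3103.0000×56/74 = 2348.2162 rpm, dir flips to −; running = −2348.2162
Stage 2 [74T→78T]: ω = 2348.2162×74/78 = 2227.7949 rpm, dir flips to +; running = +2227.7949
Stage 3 [78T→32T]: ω = 2227.7949×78/32 = 5430.2500 rpm, dir flips to −; running = −5430.2500
Stage 4 [23T→63T]: ω = 5430.2500×23/63 = 1982.4722 rpm, dir flips to +; running = +1982.4722
Stage 5 [34T→92T]: ω = 1982.4722×34/92 = 732.6528 rpm, dir flips to −; running = −732.6528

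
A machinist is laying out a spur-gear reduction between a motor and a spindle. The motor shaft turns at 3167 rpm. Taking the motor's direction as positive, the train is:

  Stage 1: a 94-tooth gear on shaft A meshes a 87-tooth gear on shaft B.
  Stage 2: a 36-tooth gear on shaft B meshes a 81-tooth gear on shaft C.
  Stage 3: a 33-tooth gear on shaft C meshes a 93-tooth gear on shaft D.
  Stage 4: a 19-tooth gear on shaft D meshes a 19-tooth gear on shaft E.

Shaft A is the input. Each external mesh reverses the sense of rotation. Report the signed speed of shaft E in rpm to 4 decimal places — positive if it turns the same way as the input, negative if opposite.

Stage 1 [94T→87T]: ω = 3167.0000×94/87 = 3421.8161 rpm, dir flips to −; running = −3421.8161
Stage 2 [36T→81T]: ω = 3421.8161×36/81 = 1520.8072 rpm, dir flips to +; running = +1520.8072
Stage 3 [33T→93T]: ω = 1520.8072×33/93 = 539.6412 rpm, dir flips to −; running = −539.6412
Stage 4 [19T→19T]: ω = 539.6412×19/19 = 539.6412 rpm, dir flips to +; running = +539.6412

+539.6412 rpm (same as input, |ω| = 539.6412 rpm)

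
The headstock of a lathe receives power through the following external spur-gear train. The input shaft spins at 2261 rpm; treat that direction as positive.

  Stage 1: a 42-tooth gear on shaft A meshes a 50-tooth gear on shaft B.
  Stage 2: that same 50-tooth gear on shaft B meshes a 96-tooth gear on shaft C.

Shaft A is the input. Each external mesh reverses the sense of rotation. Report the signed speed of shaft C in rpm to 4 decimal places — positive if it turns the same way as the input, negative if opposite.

+989.1875 rpm (same as input, |ω| = 989.1875 rpm)

Stage 1 [42T→50T]: ω = 2261.0000×42/50 = 1899.2400 rpm, dir flips to −; running = −1899.2400
Stage 2 [50T→96T]: ω = 1899.2400×50/96 = 989.1875 rpm, dir flips to +; running = +989.1875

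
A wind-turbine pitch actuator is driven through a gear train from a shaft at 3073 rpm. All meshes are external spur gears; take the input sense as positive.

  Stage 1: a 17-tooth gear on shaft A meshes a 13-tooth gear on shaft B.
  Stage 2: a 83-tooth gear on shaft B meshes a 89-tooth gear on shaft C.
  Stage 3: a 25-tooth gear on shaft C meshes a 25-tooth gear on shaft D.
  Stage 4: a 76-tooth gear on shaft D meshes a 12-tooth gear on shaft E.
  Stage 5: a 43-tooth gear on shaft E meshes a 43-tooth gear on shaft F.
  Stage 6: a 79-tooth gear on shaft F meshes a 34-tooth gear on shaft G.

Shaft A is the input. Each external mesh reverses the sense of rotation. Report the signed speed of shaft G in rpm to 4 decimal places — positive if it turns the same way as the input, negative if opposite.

+55148.8849 rpm (same as input, |ω| = 55148.8849 rpm)

Stage 1 [17T→13T]: ω = 3073.0000×17/13 = 4018.5385 rpm, dir flips to −; running = −4018.5385
Stage 2 [83T→89T]: ω = 4018.5385×83/89 = 3747.6258 rpm, dir flips to +; running = +3747.6258
Stage 3 [25T→25T]: ω = 3747.6258×25/25 = 3747.6258 rpm, dir flips to −; running = −3747.6258
Stage 4 [76T→12T]: ω = 3747.6258×76/12 = 23734.9631 rpm, dir flips to +; running = +23734.9631
Stage 5 [43T→43T]: ω = 23734.9631×43/43 = 23734.9631 rpm, dir flips to −; running = −23734.9631
Stage 6 [79T→34T]: ω = 23734.9631×79/34 = 55148.8849 rpm, dir flips to +; running = +55148.8849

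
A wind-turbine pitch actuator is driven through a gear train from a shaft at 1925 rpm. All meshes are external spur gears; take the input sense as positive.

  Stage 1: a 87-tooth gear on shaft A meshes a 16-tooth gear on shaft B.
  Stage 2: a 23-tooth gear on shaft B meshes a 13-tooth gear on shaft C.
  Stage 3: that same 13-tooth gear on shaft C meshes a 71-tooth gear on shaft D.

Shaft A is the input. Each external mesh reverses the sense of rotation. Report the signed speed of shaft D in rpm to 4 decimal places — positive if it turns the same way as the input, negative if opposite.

-3390.7790 rpm (opposite to input, |ω| = 3390.7790 rpm)

Stage 1 [87T→16T]: ω = 1925.0000×87/16 = 10467.1875 rpm, dir flips to −; running = −10467.1875
Stage 2 [23T→13T]: ω = 10467.1875×23/13 = 18518.8702 rpm, dir flips to +; running = +18518.8702
Stage 3 [13T→71T]: ω = 18518.8702×13/71 = 3390.7790 rpm, dir flips to −; running = −3390.7790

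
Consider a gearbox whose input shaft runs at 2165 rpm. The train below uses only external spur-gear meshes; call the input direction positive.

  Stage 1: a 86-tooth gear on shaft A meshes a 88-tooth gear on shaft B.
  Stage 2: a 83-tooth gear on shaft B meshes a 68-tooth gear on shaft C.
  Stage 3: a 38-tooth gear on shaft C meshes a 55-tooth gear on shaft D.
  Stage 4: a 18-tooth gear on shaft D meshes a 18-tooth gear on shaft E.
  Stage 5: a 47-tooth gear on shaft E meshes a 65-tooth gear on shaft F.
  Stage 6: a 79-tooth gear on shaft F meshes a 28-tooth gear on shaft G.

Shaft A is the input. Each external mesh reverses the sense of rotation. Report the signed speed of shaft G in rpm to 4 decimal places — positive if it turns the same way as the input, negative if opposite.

Stage 1 [86T→88T]: ω = 2165.0000×86/88 = 2115.7955 rpm, dir flips to −; running = −2115.7955
Stage 2 [83T→68T]: ω = 2115.7955×83/68 = 2582.5150 rpm, dir flips to +; running = +2582.5150
Stage 3 [38T→55T]: ω = 2582.5150×38/55 = 1784.2831 rpm, dir flips to −; running = −1784.2831
Stage 4 [18T→18T]: ω = 1784.2831×18/18 = 1784.2831 rpm, dir flips to +; running = +1784.2831
Stage 5 [47T→65T]: ω = 1784.2831×47/65 = 1290.1739 rpm, dir flips to −; running = −1290.1739
Stage 6 [79T→28T]: ω = 1290.1739×79/28 = 3640.1336 rpm, dir flips to +; running = +3640.1336

+3640.1336 rpm (same as input, |ω| = 3640.1336 rpm)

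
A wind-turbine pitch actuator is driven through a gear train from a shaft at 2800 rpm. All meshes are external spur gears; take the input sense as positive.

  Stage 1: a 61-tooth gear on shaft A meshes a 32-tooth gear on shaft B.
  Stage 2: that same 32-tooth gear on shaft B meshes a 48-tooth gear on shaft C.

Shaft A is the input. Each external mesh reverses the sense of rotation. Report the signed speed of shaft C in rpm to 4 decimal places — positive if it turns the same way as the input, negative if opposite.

Stage 1 [61T→32T]: ω = 2800.0000×61/32 = 5337.5000 rpm, dir flips to −; running = −5337.5000
Stage 2 [32T→48T]: ω = 5337.5000×32/48 = 3558.3333 rpm, dir flips to +; running = +3558.3333

+3558.3333 rpm (same as input, |ω| = 3558.3333 rpm)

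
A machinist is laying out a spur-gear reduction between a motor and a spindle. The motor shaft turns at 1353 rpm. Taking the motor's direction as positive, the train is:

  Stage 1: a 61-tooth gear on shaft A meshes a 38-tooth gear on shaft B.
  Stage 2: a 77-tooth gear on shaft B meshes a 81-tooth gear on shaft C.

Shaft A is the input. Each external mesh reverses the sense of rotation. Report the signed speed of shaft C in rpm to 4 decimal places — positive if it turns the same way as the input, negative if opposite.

Stage 1 [61T→38T]: ω = 1353.0000×61/38 = 2171.9211 rpm, dir flips to −; running = −2171.9211
Stage 2 [77T→81T]: ω = 2171.9211×77/81 = 2064.6657 rpm, dir flips to +; running = +2064.6657

+2064.6657 rpm (same as input, |ω| = 2064.6657 rpm)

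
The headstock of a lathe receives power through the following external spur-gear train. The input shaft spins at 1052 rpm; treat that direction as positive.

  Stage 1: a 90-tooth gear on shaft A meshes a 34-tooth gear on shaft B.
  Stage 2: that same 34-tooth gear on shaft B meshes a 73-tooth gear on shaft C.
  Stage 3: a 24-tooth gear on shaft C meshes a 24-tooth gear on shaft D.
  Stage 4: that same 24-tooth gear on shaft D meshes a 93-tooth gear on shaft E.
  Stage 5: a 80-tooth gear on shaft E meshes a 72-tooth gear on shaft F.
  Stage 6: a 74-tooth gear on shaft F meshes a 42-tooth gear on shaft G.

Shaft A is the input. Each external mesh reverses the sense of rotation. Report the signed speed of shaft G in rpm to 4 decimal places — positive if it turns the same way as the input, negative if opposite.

Stage 1 [90T→34T]: ω = 1052.0000×90/34 = 2784.7059 rpm, dir flips to −; running = −2784.7059
Stage 2 [34T→73T]: ω = 2784.7059×34/73 = 1296.9863 rpm, dir flips to +; running = +1296.9863
Stage 3 [24T→24T]: ω = 1296.9863×24/24 = 1296.9863 rpm, dir flips to −; running = −1296.9863
Stage 4 [24T→93T]: ω = 1296.9863×24/93 = 334.7061 rpm, dir flips to +; running = +334.7061
Stage 5 [80T→72T]: ω = 334.7061×80/72 = 371.8957 rpm, dir flips to −; running = −371.8957
Stage 6 [74T→42T]: ω = 371.8957×74/42 = 655.2448 rpm, dir flips to +; running = +655.2448

+655.2448 rpm (same as input, |ω| = 655.2448 rpm)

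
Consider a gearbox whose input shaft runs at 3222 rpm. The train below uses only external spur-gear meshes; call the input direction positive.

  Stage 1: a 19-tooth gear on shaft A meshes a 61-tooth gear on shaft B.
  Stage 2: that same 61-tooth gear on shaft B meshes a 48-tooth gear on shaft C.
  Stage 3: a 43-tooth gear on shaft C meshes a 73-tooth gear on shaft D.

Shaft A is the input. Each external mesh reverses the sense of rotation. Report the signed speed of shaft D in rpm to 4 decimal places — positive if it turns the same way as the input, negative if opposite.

Stage 1 [19T→61T]: ω = 3222.0000×19/61 = 1003.5738 rpm, dir flips to −; running = −1003.5738
Stage 2 [61T→48T]: ω = 1003.5738×61/48 = 1275.3750 rpm, dir flips to +; running = +1275.3750
Stage 3 [43T→73T]: ω = 1275.3750×43/73 = 751.2483 rpm, dir flips to −; running = −751.2483

-751.2483 rpm (opposite to input, |ω| = 751.2483 rpm)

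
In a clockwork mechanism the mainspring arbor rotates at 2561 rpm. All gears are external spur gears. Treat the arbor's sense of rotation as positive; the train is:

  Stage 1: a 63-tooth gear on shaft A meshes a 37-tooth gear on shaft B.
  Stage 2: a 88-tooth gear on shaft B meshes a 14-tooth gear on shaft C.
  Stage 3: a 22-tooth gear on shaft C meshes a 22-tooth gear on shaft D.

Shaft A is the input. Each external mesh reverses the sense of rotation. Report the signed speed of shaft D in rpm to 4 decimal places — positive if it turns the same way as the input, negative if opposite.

-27409.6216 rpm (opposite to input, |ω| = 27409.6216 rpm)

Stage 1 [63T→37T]: ω = 2561.0000×63/37 = 4360.6216 rpm, dir flips to −; running = −4360.6216
Stage 2 [88T→14T]: ω = 4360.6216×88/14 = 27409.6216 rpm, dir flips to +; running = +27409.6216
Stage 3 [22T→22T]: ω = 27409.6216×22/22 = 27409.6216 rpm, dir flips to −; running = −27409.6216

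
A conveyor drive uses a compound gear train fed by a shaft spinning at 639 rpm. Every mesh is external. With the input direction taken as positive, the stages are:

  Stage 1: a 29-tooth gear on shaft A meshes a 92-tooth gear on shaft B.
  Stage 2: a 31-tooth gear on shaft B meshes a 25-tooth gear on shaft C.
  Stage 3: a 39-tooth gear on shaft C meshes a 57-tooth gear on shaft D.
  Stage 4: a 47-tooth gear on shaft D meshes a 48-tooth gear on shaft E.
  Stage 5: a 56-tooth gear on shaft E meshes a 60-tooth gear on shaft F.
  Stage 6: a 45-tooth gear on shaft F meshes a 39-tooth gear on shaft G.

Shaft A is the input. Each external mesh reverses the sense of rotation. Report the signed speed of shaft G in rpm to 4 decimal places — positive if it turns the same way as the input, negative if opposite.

+180.2037 rpm (same as input, |ω| = 180.2037 rpm)

Stage 1 [29T→92T]: ω = 639.0000×29/92 = 201.4239 rpm, dir flips to −; running = −201.4239
Stage 2 [31T→25T]: ω = 201.4239×31/25 = 249.7657 rpm, dir flips to +; running = +249.7657
Stage 3 [39T→57T]: ω = 249.7657×39/57 = 170.8923 rpm, dir flips to −; running = −170.8923
Stage 4 [47T→48T]: ω = 170.8923×47/48 = 167.3320 rpm, dir flips to +; running = +167.3320
Stage 5 [56T→60T]: ω = 167.3320×56/60 = 156.1766 rpm, dir flips to −; running = −156.1766
Stage 6 [45T→39T]: ω = 156.1766×45/39 = 180.2037 rpm, dir flips to +; running = +180.2037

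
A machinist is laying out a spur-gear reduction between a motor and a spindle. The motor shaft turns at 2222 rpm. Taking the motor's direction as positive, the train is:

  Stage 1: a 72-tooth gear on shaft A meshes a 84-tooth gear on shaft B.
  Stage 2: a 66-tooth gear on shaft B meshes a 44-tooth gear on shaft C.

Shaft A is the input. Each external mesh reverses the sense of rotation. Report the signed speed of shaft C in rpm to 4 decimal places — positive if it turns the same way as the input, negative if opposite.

Stage 1 [72T→84T]: ω = 2222.0000×72/84 = 1904.5714 rpm, dir flips to −; running = −1904.5714
Stage 2 [66T→44T]: ω = 1904.5714×66/44 = 2856.8571 rpm, dir flips to +; running = +2856.8571

+2856.8571 rpm (same as input, |ω| = 2856.8571 rpm)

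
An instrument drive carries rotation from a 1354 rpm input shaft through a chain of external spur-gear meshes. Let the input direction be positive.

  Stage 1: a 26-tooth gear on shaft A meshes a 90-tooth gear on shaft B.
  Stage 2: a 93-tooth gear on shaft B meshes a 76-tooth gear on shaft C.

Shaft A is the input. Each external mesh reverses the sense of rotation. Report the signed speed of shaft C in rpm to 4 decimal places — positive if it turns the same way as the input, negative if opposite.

Stage 1 [26T→90T]: ω = 1354.0000×26/90 = 391.1556 rpm, dir flips to −; running = −391.1556
Stage 2 [93T→76T]: ω = 391.1556×93/76 = 478.6509 rpm, dir flips to +; running = +478.6509

+478.6509 rpm (same as input, |ω| = 478.6509 rpm)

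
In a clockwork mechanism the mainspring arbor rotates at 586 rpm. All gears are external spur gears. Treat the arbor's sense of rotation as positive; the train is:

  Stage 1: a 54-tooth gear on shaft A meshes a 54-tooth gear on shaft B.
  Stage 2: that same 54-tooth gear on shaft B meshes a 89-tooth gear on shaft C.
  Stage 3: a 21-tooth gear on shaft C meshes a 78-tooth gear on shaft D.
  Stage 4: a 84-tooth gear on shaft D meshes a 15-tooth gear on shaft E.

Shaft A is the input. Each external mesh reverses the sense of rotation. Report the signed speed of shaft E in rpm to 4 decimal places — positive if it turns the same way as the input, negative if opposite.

Stage 1 [54T→54T]: ω = 586.0000×54/54 = 586.0000 rpm, dir flips to −; running = −586.0000
Stage 2 [54T→89T]: ω = 586.0000×54/89 = 355.5506 rpm, dir flips to +; running = +355.5506
Stage 3 [21T→78T]: ω = 355.5506×21/78 = 95.7252 rpm, dir flips to −; running = −95.7252
Stage 4 [84T→15T]: ω = 95.7252×84/15 = 536.0608 rpm, dir flips to +; running = +536.0608

+536.0608 rpm (same as input, |ω| = 536.0608 rpm)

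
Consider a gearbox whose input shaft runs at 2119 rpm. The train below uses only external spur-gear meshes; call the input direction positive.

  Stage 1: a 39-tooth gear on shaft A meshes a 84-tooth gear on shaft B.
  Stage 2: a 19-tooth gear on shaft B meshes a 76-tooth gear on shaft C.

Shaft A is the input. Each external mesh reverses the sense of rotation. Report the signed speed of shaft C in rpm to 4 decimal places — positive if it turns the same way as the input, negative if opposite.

+245.9554 rpm (same as input, |ω| = 245.9554 rpm)

Stage 1 [39T→84T]: ω = 2119.0000×39/84 = 983.8214 rpm, dir flips to −; running = −983.8214
Stage 2 [19T→76T]: ω = 983.8214×19/76 = 245.9554 rpm, dir flips to +; running = +245.9554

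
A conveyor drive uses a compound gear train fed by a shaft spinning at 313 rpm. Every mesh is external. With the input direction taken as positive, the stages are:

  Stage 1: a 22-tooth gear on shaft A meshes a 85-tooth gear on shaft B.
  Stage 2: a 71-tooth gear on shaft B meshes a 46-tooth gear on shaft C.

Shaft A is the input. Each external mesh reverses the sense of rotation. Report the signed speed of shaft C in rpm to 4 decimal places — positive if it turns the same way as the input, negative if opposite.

+125.0399 rpm (same as input, |ω| = 125.0399 rpm)

Stage 1 [22T→85T]: ω = 313.0000×22/85 = 81.0118 rpm, dir flips to −; running = −81.0118
Stage 2 [71T→46T]: ω = 81.0118×71/46 = 125.0399 rpm, dir flips to +; running = +125.0399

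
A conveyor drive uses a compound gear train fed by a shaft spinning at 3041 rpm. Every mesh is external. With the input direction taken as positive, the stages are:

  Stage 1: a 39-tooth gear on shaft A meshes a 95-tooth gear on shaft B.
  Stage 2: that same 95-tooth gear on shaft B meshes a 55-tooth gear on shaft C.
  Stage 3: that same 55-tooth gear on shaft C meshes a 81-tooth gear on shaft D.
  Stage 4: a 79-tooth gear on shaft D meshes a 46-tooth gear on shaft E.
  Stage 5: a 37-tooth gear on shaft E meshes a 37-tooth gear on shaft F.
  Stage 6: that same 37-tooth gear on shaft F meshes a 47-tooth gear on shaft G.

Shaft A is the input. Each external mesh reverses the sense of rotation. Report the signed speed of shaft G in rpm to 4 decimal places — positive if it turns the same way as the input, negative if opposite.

+1979.5621 rpm (same as input, |ω| = 1979.5621 rpm)

Stage 1 [39T→95T]: ω = 3041.0000×39/95 = 1248.4105 rpm, dir flips to −; running = −1248.4105
Stage 2 [95T→55T]: ω = 1248.4105×95/55 = 2156.3455 rpm, dir flips to +; running = +2156.3455
Stage 3 [55T→81T]: ω = 2156.3455×55/81 = 1464.1852 rpm, dir flips to −; running = −1464.1852
Stage 4 [79T→46T]: ω = 1464.1852×79/46 = 2514.5789 rpm, dir flips to +; running = +2514.5789
Stage 5 [37T→37T]: ω = 2514.5789×37/37 = 2514.5789 rpm, dir flips to −; running = −2514.5789
Stage 6 [37T→47T]: ω = 2514.5789×37/47 = 1979.5621 rpm, dir flips to +; running = +1979.5621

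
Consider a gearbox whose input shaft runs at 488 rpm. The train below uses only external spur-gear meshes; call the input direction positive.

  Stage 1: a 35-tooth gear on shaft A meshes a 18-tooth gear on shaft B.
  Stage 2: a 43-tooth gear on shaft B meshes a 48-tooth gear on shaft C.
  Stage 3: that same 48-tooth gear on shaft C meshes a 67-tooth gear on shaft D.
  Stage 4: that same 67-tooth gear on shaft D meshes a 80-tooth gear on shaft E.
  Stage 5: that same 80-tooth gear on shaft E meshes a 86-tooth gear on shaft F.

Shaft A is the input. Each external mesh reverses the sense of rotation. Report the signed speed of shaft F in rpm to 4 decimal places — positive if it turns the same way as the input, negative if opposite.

-474.4444 rpm (opposite to input, |ω| = 474.4444 rpm)

Stage 1 [35T→18T]: ω = 488.0000×35/18 = 948.8889 rpm, dir flips to −; running = −948.8889
Stage 2 [43T→48T]: ω = 948.8889×43/48 = 850.0463 rpm, dir flips to +; running = +850.0463
Stage 3 [48T→67T]: ω = 850.0463×48/67 = 608.9884 rpm, dir flips to −; running = −608.9884
Stage 4 [67T→80T]: ω = 608.9884×67/80 = 510.0278 rpm, dir flips to +; running = +510.0278
Stage 5 [80T→86T]: ω = 510.0278×80/86 = 474.4444 rpm, dir flips to −; running = −474.4444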